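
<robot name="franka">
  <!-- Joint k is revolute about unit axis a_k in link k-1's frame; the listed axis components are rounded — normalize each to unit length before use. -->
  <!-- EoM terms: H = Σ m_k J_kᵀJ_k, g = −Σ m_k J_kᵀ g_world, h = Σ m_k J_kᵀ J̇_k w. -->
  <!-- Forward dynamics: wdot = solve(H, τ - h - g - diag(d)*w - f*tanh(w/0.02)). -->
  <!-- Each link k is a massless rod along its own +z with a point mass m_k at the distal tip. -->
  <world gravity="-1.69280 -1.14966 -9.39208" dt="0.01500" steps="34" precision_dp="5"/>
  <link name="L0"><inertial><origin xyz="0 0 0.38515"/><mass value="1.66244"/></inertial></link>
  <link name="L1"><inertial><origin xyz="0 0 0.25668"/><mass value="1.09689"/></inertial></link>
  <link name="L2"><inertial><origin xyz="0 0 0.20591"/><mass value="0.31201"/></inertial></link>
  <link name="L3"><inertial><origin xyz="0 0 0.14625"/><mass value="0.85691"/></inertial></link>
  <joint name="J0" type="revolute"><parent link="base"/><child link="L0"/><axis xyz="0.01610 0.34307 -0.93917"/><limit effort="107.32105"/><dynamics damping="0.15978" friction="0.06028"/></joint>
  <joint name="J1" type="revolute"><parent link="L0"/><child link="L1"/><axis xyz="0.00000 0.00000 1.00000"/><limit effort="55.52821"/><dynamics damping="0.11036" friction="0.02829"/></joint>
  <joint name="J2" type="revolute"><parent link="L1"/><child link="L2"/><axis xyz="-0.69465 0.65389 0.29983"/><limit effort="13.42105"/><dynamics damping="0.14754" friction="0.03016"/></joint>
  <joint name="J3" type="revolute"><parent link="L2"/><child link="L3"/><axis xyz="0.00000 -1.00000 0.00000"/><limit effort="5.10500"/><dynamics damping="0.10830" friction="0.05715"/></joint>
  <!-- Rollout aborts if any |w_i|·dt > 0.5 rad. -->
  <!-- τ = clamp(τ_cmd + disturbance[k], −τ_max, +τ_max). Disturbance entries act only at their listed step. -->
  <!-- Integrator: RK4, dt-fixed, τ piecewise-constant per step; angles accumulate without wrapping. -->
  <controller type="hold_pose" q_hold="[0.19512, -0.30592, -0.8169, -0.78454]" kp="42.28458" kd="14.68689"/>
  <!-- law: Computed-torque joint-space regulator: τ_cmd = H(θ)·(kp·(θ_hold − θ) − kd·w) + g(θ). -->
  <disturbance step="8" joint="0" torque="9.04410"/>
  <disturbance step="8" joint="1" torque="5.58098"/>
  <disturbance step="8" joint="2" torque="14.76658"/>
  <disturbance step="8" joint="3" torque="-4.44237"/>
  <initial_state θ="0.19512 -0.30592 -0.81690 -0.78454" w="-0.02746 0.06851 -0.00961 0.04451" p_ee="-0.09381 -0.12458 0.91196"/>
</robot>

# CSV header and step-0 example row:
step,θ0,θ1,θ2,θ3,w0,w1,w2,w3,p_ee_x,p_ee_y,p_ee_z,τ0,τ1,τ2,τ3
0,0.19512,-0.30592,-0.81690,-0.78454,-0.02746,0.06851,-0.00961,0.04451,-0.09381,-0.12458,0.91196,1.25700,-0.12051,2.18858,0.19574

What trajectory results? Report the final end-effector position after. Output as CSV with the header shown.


step,θ0,θ1,θ2,θ3,w0,w1,w2,w3,p_ee_x,p_ee_y,p_ee_z,τ0,τ1,τ2,τ3
1,0.19477,-0.30541,-0.81708,-0.78460,-0.01571,0.04280,-0.00805,0.02811,-0.09387,-0.12469,0.91192,1.23362,-0.11320,2.18009,0.19540
2,0.19456,-0.30516,-0.81723,-0.78477,-0.00766,0.03316,-0.00544,0.02915,-0.09390,-0.12476,0.91188,1.21786,-0.10946,2.17336,0.19496
3,0.19445,-0.30503,-0.81734,-0.78491,-0.00310,0.02737,-0.00282,0.03095,-0.09392,-0.12480,0.91185,1.20817,-0.10720,2.16842,0.19473
4,0.19439,-0.30497,-0.81742,-0.78504,-0.00061,0.02328,-0.00070,0.03175,-0.09393,-0.12483,0.91183,1.20230,-0.10574,2.16495,0.19466
5,0.19436,-0.30496,-0.81746,-0.78516,0.00079,0.02045,0.00083,0.03204,-0.09393,-0.12484,0.91182,1.19866,-0.10479,2.16258,0.19467
6,0.19434,-0.30499,-0.81749,-0.78528,0.00161,0.01858,0.00187,0.03216,-0.09393,-0.12484,0.91181,1.19636,-0.10417,2.16096,0.19473
7,0.19433,-0.30504,-0.81751,-0.78540,0.00210,0.01738,0.00256,0.03224,-0.09393,-0.12484,0.91180,1.19488,-0.10377,2.15985,0.19482
8,0.19433,-0.30510,-0.81752,-0.78551,0.00239,0.01664,0.00300,0.03233,-0.09392,-0.12484,0.91180,10.23801,5.47747,13.42105,-4.24745
9,0.19685,-0.29729,-0.81007,-0.79154,0.33264,1.06018,0.99538,-0.76448,-0.08964,-0.12594,0.91271,-0.85229,-1.33578,-0.37363,1.18563
10,0.20126,-0.28265,-0.79677,-0.80030,0.25670,0.87484,0.77531,-0.43271,-0.08215,-0.12780,0.91433,-0.50988,-1.07005,0.08860,0.99323
11,0.20464,-0.27090,-0.78652,-0.80524,0.19405,0.68224,0.59157,-0.24009,-0.07653,-0.12909,0.91559,-0.22500,-0.85599,0.46558,0.84016
12,0.20716,-0.26192,-0.77877,-0.80786,0.14277,0.50987,0.44194,-0.11635,-0.07241,-0.12997,0.91656,0.01236,-0.68474,0.77278,0.71702
13,0.20899,-0.25533,-0.77305,-0.80892,0.10081,0.36491,0.32129,-0.03226,-0.06949,-0.13055,0.91730,0.21033,-0.54836,1.02336,0.61746
14,0.21023,-0.25085,-0.76898,-0.80920,0.06319,0.20630,0.21698,-0.05660,-0.06750,-0.13089,0.91784,0.37555,-0.44029,1.22777,0.54426
15,0.21098,-0.24836,-0.76629,-0.80957,0.03399,0.09888,0.13668,-0.04642,-0.06624,-0.13107,0.91819,0.51330,-0.35532,1.39420,0.48300
16,0.21133,-0.24732,-0.76470,-0.80989,0.01138,0.01058,0.07055,-0.05375,-0.06554,-0.13112,0.91839,0.62611,-0.28882,1.53001,0.43528
17,0.21143,-0.24722,-0.76402,-0.81006,-0.00120,-0.03228,0.01551,-0.03454,-0.06530,-0.13110,0.91848,0.71349,-0.24122,1.64082,0.39713
18,0.21137,-0.24755,-0.76404,-0.80980,-0.00963,-0.05542,-0.02229,-0.00487,-0.06539,-0.13105,0.91849,0.78025,-0.20589,1.72482,0.36647
19,0.21120,-0.24820,-0.76454,-0.80924,-0.01557,-0.06529,-0.04817,0.02463,-0.06571,-0.13097,0.91845,0.83168,-0.18078,1.78829,0.34271
20,0.21093,-0.24933,-0.76545,-0.80898,-0.01801,-0.05841,-0.06832,0.06258,-0.06620,-0.13087,0.91834,0.87214,-0.16347,1.83976,0.32370
21,0.21062,-0.25054,-0.76665,-0.80857,-0.02106,-0.07433,-0.08739,0.04761,-0.06680,-0.13077,0.91820,0.90526,-0.14987,1.88221,0.31178
22,0.21028,-0.25187,-0.76809,-0.80819,-0.02218,-0.07422,-0.09928,0.05866,-0.06749,-0.13066,0.91803,0.93262,-0.13931,1.91718,0.29994
23,0.20992,-0.25325,-0.76969,-0.80779,-0.02343,-0.08182,-0.10907,0.04980,-0.06824,-0.13056,0.91783,0.95543,-0.13112,1.94611,0.29157
24,0.20955,-0.25467,-0.77140,-0.80741,-0.02363,-0.07992,-0.11429,0.05652,-0.06902,-0.13045,0.91761,0.97455,-0.12485,1.97007,0.28336
25,0.20918,-0.25610,-0.77318,-0.80702,-0.02395,-0.08272,-0.11811,0.05128,-0.06983,-0.13034,0.91738,0.99068,-0.12005,1.99000,0.27733
26,0.20880,-0.25753,-0.77499,-0.80663,-0.02365,-0.07989,-0.11911,0.05541,-0.07064,-0.13024,0.91715,1.00435,-0.11646,2.00662,0.27149
27,0.20843,-0.25894,-0.77682,-0.80624,-0.02344,-0.07995,-0.11923,0.05229,-0.07146,-0.13014,0.91692,1.01601,-0.11379,2.02054,0.26704
28,0.20807,-0.26033,-0.77863,-0.80586,-0.02287,-0.07664,-0.11763,0.05492,-0.07226,-0.13003,0.91668,1.02603,-0.11188,2.03223,0.26275
29,0.20771,-0.26168,-0.78042,-0.80547,-0.02238,-0.07520,-0.11555,0.05302,-0.07306,-0.12993,0.91645,1.03468,-0.11054,2.04212,0.25936
30,0.20737,-0.26299,-0.78216,-0.80508,-0.02167,-0.07170,-0.11245,0.05479,-0.07383,-0.12983,0.91622,1.04223,-0.10967,2.05050,0.25611
31,0.20703,-0.26426,-0.78386,-0.80469,-0.02104,-0.06947,-0.10912,0.05360,-0.07459,-0.12973,0.91600,1.04885,-0.10915,2.05766,0.25346
32,0.20670,-0.26549,-0.78550,-0.80430,-0.02029,-0.06595,-0.10521,0.05486,-0.07532,-0.12964,0.91578,1.05472,-0.10891,2.06379,0.25090
33,0.20638,-0.26667,-0.78709,-0.80391,-0.01962,-0.06336,-0.10124,0.05411,-0.07602,-0.12954,0.91557,1.05996,-0.10888,2.06909,0.24876
34,0.20607,-0.26781,-0.78861,-0.80352,-0.01889,-0.05993,-0.09696,0.05505,-0.07671,-0.12945,0.91537,,,,
# final p_ee position (m): -0.07671 -0.12945 0.91537


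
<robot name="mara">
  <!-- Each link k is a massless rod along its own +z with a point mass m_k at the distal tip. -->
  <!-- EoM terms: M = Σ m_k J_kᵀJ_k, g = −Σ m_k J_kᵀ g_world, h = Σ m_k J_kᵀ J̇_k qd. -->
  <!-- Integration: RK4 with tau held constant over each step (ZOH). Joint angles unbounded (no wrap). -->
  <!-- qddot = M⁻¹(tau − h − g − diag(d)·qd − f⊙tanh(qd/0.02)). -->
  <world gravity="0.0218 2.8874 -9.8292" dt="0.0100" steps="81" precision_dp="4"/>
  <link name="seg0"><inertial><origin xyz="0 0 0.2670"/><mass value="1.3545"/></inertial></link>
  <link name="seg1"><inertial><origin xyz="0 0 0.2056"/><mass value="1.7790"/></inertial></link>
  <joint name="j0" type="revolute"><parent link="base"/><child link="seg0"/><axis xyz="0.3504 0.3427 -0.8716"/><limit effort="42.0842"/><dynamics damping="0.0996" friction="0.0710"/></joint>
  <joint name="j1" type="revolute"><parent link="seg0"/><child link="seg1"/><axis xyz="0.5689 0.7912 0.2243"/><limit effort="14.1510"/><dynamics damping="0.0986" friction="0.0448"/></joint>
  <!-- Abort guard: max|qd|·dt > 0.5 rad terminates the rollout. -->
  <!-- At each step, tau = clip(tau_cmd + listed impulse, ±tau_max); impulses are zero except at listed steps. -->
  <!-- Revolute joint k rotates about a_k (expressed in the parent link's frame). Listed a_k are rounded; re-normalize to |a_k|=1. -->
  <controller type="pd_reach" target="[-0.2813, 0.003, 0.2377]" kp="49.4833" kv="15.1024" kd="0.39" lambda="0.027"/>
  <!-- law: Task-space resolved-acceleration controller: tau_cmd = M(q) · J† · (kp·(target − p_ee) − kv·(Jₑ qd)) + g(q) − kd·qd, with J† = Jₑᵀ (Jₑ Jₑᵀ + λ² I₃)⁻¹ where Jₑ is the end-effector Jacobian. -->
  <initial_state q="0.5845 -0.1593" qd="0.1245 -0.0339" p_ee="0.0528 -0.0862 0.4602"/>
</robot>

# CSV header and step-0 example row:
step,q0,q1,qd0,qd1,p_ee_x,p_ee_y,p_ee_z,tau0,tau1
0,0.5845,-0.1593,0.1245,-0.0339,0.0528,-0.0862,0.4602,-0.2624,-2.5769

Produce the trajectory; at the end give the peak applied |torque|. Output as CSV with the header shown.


step,q0,q1,qd0,qd1,p_ee_x,p_ee_y,p_ee_z,tau0,tau1
1,0.5915,-0.1683,1.2595,-1.7343,0.0527,-0.0860,0.4601,-0.4271,-1.4492
2,0.6064,-0.1894,1.7122,-2.4901,0.0524,-0.0852,0.4599,-0.8203,-0.8309
3,0.6235,-0.2151,1.7017,-2.6377,0.0520,-0.0840,0.4596,-1.2448,-0.5224
4,0.6390,-0.2404,1.4138,-2.4403,0.0516,-0.0824,0.4592,-1.5253,-0.3784
5,0.6511,-0.2631,1.0122,-2.1100,0.0512,-0.0806,0.4590,-1.6151,-0.2972
6,0.6591,-0.2824,0.6071,-1.7794,0.0507,-0.0786,0.4588,-1.5634,-0.2236
7,0.6634,-0.2988,0.2492,-1.5043,0.0501,-0.0763,0.4587,-1.4351,-0.1378
8,0.6643,-0.3127,-0.0409,-1.3040,0.0494,-0.0738,0.4587,-1.2816,-0.0351
9,0.6629,-0.3252,-0.2405,-1.1991,0.0485,-0.0712,0.4588,-1.1522,0.0913
10,0.6596,-0.3367,-0.4183,-1.1090,0.0475,-0.0683,0.4589,-1.0215,0.2081
11,0.6546,-0.3474,-0.5737,-1.0350,0.0464,-0.0652,0.4590,-0.8954,0.3176
12,0.6482,-0.3575,-0.7087,-0.9756,0.0451,-0.0620,0.4592,-0.7766,0.4206
13,0.6405,-0.3670,-0.8261,-0.9284,0.0437,-0.0587,0.4594,-0.6662,0.5175
14,0.6317,-0.3760,-0.9286,-0.8908,0.0422,-0.0552,0.4596,-0.5641,0.6087
15,0.6220,-0.3848,-1.0187,-0.8608,0.0406,-0.0516,0.4598,-0.4697,0.6945
16,0.6114,-0.3933,-1.0984,-0.8367,0.0388,-0.0480,0.4600,-0.3822,0.7755
17,0.6000,-0.4015,-1.1694,-0.8173,0.0369,-0.0442,0.4602,-0.3006,0.8520
18,0.5880,-0.4096,-1.2330,-0.8017,0.0350,-0.0404,0.4603,-0.2240,0.9247
19,0.5754,-0.4175,-1.2903,-0.7892,0.0328,-0.0365,0.4604,-0.1518,0.9940
20,0.5622,-0.4254,-1.3422,-0.7792,0.0306,-0.0325,0.4605,-0.0831,1.0604
21,0.5485,-0.4331,-1.3893,-0.7714,0.0283,-0.0285,0.4606,-0.0174,1.1244
22,0.5344,-0.4408,-1.4322,-0.7654,0.0258,-0.0245,0.4606,0.0459,1.1862
23,0.5199,-0.4484,-1.4714,-0.7610,0.0232,-0.0205,0.4605,0.1072,1.2463
24,0.5050,-0.4560,-1.5074,-0.7580,0.0205,-0.0164,0.4604,0.1668,1.3050
25,0.4898,-0.4636,-1.5403,-0.7561,0.0177,-0.0124,0.4603,0.2252,1.3623
26,0.4742,-0.4711,-1.5705,-0.7553,0.0148,-0.0083,0.4601,0.2825,1.4187
27,0.4584,-0.4787,-1.5982,-0.7554,0.0118,-0.0042,0.4599,0.3389,1.4741
28,0.4423,-0.4862,-1.6237,-0.7563,0.0086,-0.0002,0.4596,0.3947,1.5289
29,0.4259,-0.4938,-1.6470,-0.7579,0.0054,0.0039,0.4592,0.4499,1.5830
30,0.4093,-0.5013,-1.6683,-0.7601,0.0020,0.0079,0.4588,0.5047,1.6366
31,0.3925,-0.5090,-1.6877,-0.7628,-0.0015,0.0119,0.4582,0.5590,1.6897
32,0.3756,-0.5166,-1.7053,-0.7660,-0.0050,0.0159,0.4577,0.6131,1.7425
33,0.3584,-0.5243,-1.7212,-0.7695,-0.0087,0.0198,0.4570,0.6669,1.7948
34,0.3412,-0.5320,-1.7356,-0.7733,-0.0124,0.0236,0.4563,0.7204,1.8468
35,0.3237,-0.5397,-1.7483,-0.7774,-0.0163,0.0275,0.4555,0.7736,1.8984
36,0.3062,-0.5475,-1.7596,-0.7816,-0.0202,0.0312,0.4547,0.8265,1.9497
37,0.2885,-0.5553,-1.7695,-0.7859,-0.0242,0.0349,0.4537,0.8791,2.0007
38,0.2708,-0.5632,-1.7779,-0.7902,-0.0283,0.0385,0.4527,0.9314,2.0513
39,0.2530,-0.5711,-1.7850,-0.7945,-0.0325,0.0421,0.4516,0.9833,2.1014
40,0.2351,-0.5791,-1.7908,-0.7987,-0.0368,0.0456,0.4505,1.0348,2.1512
41,0.2172,-0.5871,-1.7953,-0.8029,-0.0411,0.0490,0.4492,1.0858,2.2005
42,0.1992,-0.5951,-1.7985,-0.8068,-0.0455,0.0523,0.4479,1.1363,2.2492
43,0.1812,-0.6032,-1.8006,-0.8106,-0.0499,0.0555,0.4465,1.1863,2.2975
44,0.1632,-0.6113,-1.8015,-0.8141,-0.0544,0.0587,0.4450,1.2357,2.3452
45,0.1452,-0.6195,-1.8012,-0.8174,-0.0590,0.0617,0.4435,1.2844,2.3923
46,0.1272,-0.6277,-1.7998,-0.8203,-0.0636,0.0646,0.4419,1.3323,2.4387
47,0.1092,-0.6359,-1.7973,-0.8228,-0.0682,0.0675,0.4402,1.3795,2.4844
48,0.0912,-0.6441,-1.7937,-0.8250,-0.0729,0.0702,0.4384,1.4258,2.5294
49,0.0733,-0.6524,-1.7891,-0.8268,-0.0776,0.0728,0.4366,1.4713,2.5736
50,0.0555,-0.6606,-1.7835,-0.8282,-0.0823,0.0753,0.4347,1.5158,2.6169
51,0.0377,-0.6689,-1.7769,-0.8291,-0.0871,0.0777,0.4327,1.5593,2.6594
52,0.0199,-0.6772,-1.7693,-0.8296,-0.0918,0.0800,0.4307,1.6017,2.7010
53,0.0023,-0.6855,-1.7609,-0.8295,-0.0966,0.0821,0.4286,1.6431,2.7416
54,-0.0153,-0.6938,-1.7515,-0.8290,-0.1013,0.0842,0.4265,1.6833,2.7813
55,-0.0327,-0.7021,-1.7413,-0.8280,-0.1061,0.0861,0.4243,1.7223,2.8200
56,-0.0501,-0.7103,-1.7302,-0.8265,-0.1108,0.0879,0.4220,1.7601,2.8576
57,-0.0673,-0.7186,-1.7184,-0.8245,-0.1155,0.0896,0.4198,1.7967,2.8941
58,-0.0845,-0.7268,-1.7058,-0.8219,-0.1202,0.0912,0.4174,1.8319,2.9296
59,-0.1015,-0.7350,-1.6924,-0.8189,-0.1249,0.0927,0.4150,1.8659,2.9640
60,-0.1183,-0.7432,-1.6784,-0.8153,-0.1295,0.0941,0.4126,1.8985,2.9972
61,-0.1350,-0.7513,-1.6636,-0.8113,-0.1341,0.0953,0.4101,1.9297,3.0293
62,-0.1516,-0.7594,-1.6483,-0.8067,-0.1387,0.0964,0.4076,1.9596,3.0603
63,-0.1680,-0.7674,-1.6323,-0.8017,-0.1432,0.0975,0.4051,1.9881,3.0901
64,-0.1842,-0.7754,-1.6157,-0.7962,-0.1477,0.0984,0.4026,2.0152,3.1188
65,-0.2003,-0.7834,-1.5986,-0.7903,-0.1521,0.0992,0.4000,2.0409,3.1463
66,-0.2162,-0.7912,-1.5810,-0.7839,-0.1564,0.0999,0.3974,2.0652,3.1726
67,-0.2319,-0.7990,-1.5629,-0.7770,-0.1608,0.1005,0.3948,2.0881,3.1978
68,-0.2475,-0.8068,-1.5444,-0.7698,-0.1650,0.1010,0.3922,2.1096,3.2219
69,-0.2628,-0.8144,-1.5255,-0.7622,-0.1692,0.1014,0.3895,2.1298,3.2448
70,-0.2780,-0.8220,-1.5061,-0.7542,-0.1733,0.1018,0.3869,2.1485,3.2667
71,-0.2929,-0.8295,-1.4865,-0.7458,-0.1773,0.1020,0.3842,2.1660,3.2874
72,-0.3077,-0.8369,-1.4665,-0.7372,-0.1813,0.1022,0.3816,2.1821,3.3071
73,-0.3223,-0.8442,-1.4462,-0.7282,-0.1852,0.1022,0.3790,2.1969,3.3257
74,-0.3366,-0.8515,-1.4257,-0.7189,-0.1890,0.1022,0.3763,2.2105,3.3433
75,-0.3508,-0.8586,-1.4049,-0.7094,-0.1927,0.1021,0.3737,2.2228,3.3598
76,-0.3647,-0.8657,-1.3840,-0.6996,-0.1964,0.1020,0.3711,2.2339,3.3754
77,-0.3784,-0.8726,-1.3629,-0.6896,-0.2000,0.1018,0.3685,2.2438,3.3900
78,-0.3920,-0.8794,-1.3416,-0.6793,-0.2035,0.1015,0.3659,2.2526,3.4037
79,-0.4053,-0.8862,-1.3202,-0.6690,-0.2069,0.1011,0.3633,2.2603,3.4165
80,-0.4184,-0.8928,-1.2988,-0.6584,-0.2103,0.1007,0.3607,2.2669,3.4285
81,-0.4313,-0.8993,-1.2772,-0.6477,-0.2135,0.1003,0.3582,,
# max |tau| (N·m): 3.4285


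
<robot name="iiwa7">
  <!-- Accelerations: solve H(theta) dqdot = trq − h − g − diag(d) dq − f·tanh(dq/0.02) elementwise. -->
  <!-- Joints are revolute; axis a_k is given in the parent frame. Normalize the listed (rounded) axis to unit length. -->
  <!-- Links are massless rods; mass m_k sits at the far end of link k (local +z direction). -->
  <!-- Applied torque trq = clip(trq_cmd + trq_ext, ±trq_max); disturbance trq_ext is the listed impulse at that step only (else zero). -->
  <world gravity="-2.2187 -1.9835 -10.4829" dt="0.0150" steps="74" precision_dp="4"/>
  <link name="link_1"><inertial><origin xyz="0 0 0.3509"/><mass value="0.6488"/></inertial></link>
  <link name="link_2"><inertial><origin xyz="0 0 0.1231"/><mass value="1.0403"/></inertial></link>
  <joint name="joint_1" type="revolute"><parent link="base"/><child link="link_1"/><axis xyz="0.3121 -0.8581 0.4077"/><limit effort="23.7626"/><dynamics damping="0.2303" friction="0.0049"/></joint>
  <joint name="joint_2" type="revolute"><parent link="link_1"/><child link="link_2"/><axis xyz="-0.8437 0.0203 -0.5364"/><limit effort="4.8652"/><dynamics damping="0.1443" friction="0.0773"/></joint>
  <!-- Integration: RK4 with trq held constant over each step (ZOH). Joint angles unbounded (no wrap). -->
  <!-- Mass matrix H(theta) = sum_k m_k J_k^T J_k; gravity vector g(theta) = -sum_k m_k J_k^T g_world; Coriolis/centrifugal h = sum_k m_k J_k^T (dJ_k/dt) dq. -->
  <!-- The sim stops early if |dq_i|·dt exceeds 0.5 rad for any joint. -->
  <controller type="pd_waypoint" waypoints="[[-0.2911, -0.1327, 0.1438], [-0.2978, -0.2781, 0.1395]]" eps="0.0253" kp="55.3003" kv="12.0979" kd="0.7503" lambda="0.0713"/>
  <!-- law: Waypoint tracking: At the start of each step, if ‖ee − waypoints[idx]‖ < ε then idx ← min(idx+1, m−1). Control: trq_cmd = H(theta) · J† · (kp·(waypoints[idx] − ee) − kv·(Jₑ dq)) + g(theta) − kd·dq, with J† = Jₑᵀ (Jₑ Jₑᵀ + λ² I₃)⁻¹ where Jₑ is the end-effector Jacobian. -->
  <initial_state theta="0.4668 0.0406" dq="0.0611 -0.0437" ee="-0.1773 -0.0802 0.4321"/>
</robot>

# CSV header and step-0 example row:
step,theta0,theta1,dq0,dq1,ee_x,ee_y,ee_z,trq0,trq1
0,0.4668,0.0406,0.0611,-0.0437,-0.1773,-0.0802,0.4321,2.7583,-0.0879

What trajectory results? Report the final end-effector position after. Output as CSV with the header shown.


step,theta0,theta1,dq0,dq1,ee_x,ee_y,ee_z,trq0,trq1
1,0.4710,0.0416,0.4889,0.1302,-0.1787,-0.0809,0.4314,1.1024,-0.1394
2,0.4806,0.0423,0.7989,0.0065,-0.1820,-0.0829,0.4297,-0.2454,0.0406
3,0.4944,0.0428,1.0428,0.0430,-0.1866,-0.0857,0.4271,-1.3556,0.0751
4,0.5114,0.0431,1.2223,0.0420,-0.1922,-0.0892,0.4239,-2.2699,0.1302
5,0.5307,0.0434,1.3529,0.0427,-0.1985,-0.0933,0.4201,-3.0269,0.1755
6,0.5516,0.0438,1.4442,0.0414,-0.2052,-0.0977,0.4159,-3.6563,0.2152
7,0.5737,0.0441,1.5042,0.0390,-0.2121,-0.1024,0.4113,-4.1820,0.2500
8,0.5965,0.0445,1.5393,0.0335,-0.2192,-0.1073,0.4063,-4.6229,0.2825
9,0.6197,0.0449,1.5548,0.0283,-0.2262,-0.1123,0.4011,-4.9942,0.3105
10,0.6430,0.0453,1.5552,0.0303,-0.2331,-0.1173,0.3956,-5.3081,0.3290
11,0.6663,0.0458,1.5436,0.0343,-0.2398,-0.1224,0.3901,-5.5743,0.3429
12,0.6892,0.0463,1.5223,0.0384,-0.2463,-0.1274,0.3844,-5.8006,0.3541
13,0.7119,0.0469,1.4937,0.0430,-0.2525,-0.1323,0.3786,-5.9933,0.3627
14,0.7340,0.0476,1.4594,0.0478,-0.2584,-0.1371,0.3729,-6.1576,0.3692
15,0.7556,0.0483,1.4208,0.0528,-0.2641,-0.1418,0.3671,-6.2979,0.3739
16,0.7766,0.0492,1.3792,0.0579,-0.2694,-0.1464,0.3613,-6.4178,0.3772
17,0.7969,0.0501,1.3353,0.0628,-0.2745,-0.1509,0.3557,-6.5201,0.3793
18,0.8166,0.0510,1.2900,0.0677,-0.2792,-0.1552,0.3501,-6.6074,0.3804
19,0.8356,0.0521,1.2438,0.0723,-0.2837,-0.1593,0.3445,-6.6817,0.3807
20,0.8539,0.0532,1.1974,0.0768,-0.2879,-0.1633,0.3392,-6.7448,0.3804
21,0.8715,0.0544,1.1510,0.0811,-0.2919,-0.1671,0.3339,-6.7983,0.3796
22,0.8884,0.0556,1.1050,0.0852,-0.2956,-0.1708,0.3287,-6.8435,0.3783
23,0.9047,0.0569,1.0597,0.0892,-0.2990,-0.1743,0.3237,-6.8814,0.3767
24,0.9202,0.0583,1.0152,0.0929,-0.3022,-0.1776,0.3189,-6.9131,0.3748
25,0.9351,0.0597,0.9718,0.0965,-0.3052,-0.1808,0.3142,-6.9393,0.3727
26,0.9494,0.0611,0.9295,0.0999,-0.3081,-0.1838,0.3096,-6.9608,0.3704
27,0.9630,0.0626,0.8884,0.1032,-0.3107,-0.1867,0.3053,-6.9783,0.3679
28,0.9760,0.0642,0.8486,0.1063,-0.3131,-0.1894,0.3010,-6.9923,0.3654
29,0.9885,0.0658,0.8102,0.1093,-0.3154,-0.1920,0.2969,-7.0032,0.3628
30,1.0004,0.0675,0.7732,0.1121,-0.3176,-0.1945,0.2930,-7.0116,0.3602
31,1.0117,0.0692,0.7375,0.1148,-0.3196,-0.1968,0.2893,-7.0177,0.3576
32,1.0225,0.0709,0.7033,0.1173,-0.3214,-0.1991,0.2856,-7.0220,0.3551
33,1.0328,0.0727,0.6704,0.1197,-0.3232,-0.2012,0.2822,-7.0246,0.3525
34,1.0426,0.0745,0.6389,0.1221,-0.3248,-0.2031,0.2788,-7.0258,0.3500
35,1.0520,0.0763,0.6087,0.1243,-0.3263,-0.2050,0.2757,-7.0259,0.3476
36,1.0609,0.0782,0.5798,0.1264,-0.3277,-0.2068,0.2726,-7.0250,0.3452
37,1.0694,0.0801,0.5522,0.1284,-0.3291,-0.2085,0.2697,-7.0233,0.3430
38,1.0774,0.0820,0.5259,0.1302,-0.3303,-0.2100,0.2669,-7.0209,0.3408
39,1.0851,0.0840,0.5007,0.1320,-0.3315,-0.2115,0.2642,-7.0180,0.3387
40,1.0925,0.0860,0.4767,0.1338,-0.3326,-0.2129,0.2617,-7.0147,0.3367
41,1.0994,0.0880,0.4539,0.1354,-0.3337,-0.2143,0.2592,-7.0111,0.3348
42,1.1061,0.0901,0.4321,0.1369,-0.3346,-0.2155,0.2569,-7.0071,0.3330
43,1.1124,0.0921,0.4113,0.1384,-0.3356,-0.2167,0.2547,-7.0030,0.3313
44,1.1184,0.0942,0.3916,0.1398,-0.3364,-0.2178,0.2526,-6.9988,0.3297
45,1.1242,0.0963,0.3728,0.1411,-0.3372,-0.2188,0.2505,-6.9945,0.3282
46,1.1296,0.0984,0.3549,0.1424,-0.3380,-0.2198,0.2486,-6.9901,0.3268
47,1.1348,0.1006,0.3379,0.1436,-0.3388,-0.2207,0.2468,-6.9857,0.3255
48,1.1398,0.1027,0.3217,0.1448,-0.3394,-0.2216,0.2450,-6.9814,0.3243
49,1.1445,0.1049,0.3064,0.1458,-0.3401,-0.2224,0.2433,-6.9771,0.3231
50,1.1490,0.1071,0.2918,0.1469,-0.3407,-0.2232,0.2417,-6.9729,0.3221
51,1.1532,0.1093,0.2779,0.1479,-0.3413,-0.2239,0.2402,-6.9688,0.3212
52,1.1573,0.1115,0.2647,0.1488,-0.3419,-0.2245,0.2387,-6.9648,0.3203
53,1.1612,0.1138,0.2522,0.1497,-0.3424,-0.2252,0.2374,-6.9609,0.3196
54,1.1649,0.1160,0.2403,0.1505,-0.3429,-0.2257,0.2360,-6.9571,0.3189
55,1.1684,0.1183,0.2291,0.1513,-0.3434,-0.2263,0.2348,-6.9534,0.3183
56,1.1717,0.1206,0.2184,0.1521,-0.3439,-0.2268,0.2336,-6.9499,0.3177
57,1.1749,0.1229,0.2082,0.1528,-0.3443,-0.2272,0.2324,-6.9465,0.3173
58,1.1780,0.1252,0.1985,0.1535,-0.3447,-0.2277,0.2313,-6.9433,0.3169
59,1.1809,0.1275,0.1894,0.1541,-0.3451,-0.2281,0.2303,-6.9402,0.3165
60,1.1837,0.1298,0.1807,0.1547,-0.3455,-0.2285,0.2293,-6.9372,0.3163
61,1.1863,0.1321,0.1725,0.1553,-0.3459,-0.2288,0.2283,-6.9344,0.3160
62,1.1889,0.1344,0.1646,0.1559,-0.3463,-0.2291,0.2274,-6.9317,0.3159
63,1.1913,0.1368,0.1572,0.1564,-0.3466,-0.2294,0.2266,-6.9291,0.3158
64,1.1936,0.1391,0.1502,0.1569,-0.3470,-0.2297,0.2257,-6.9267,0.3158
65,1.1958,0.1415,0.1435,0.1574,-0.3473,-0.2299,0.2249,-6.9244,0.3158
66,1.1979,0.1439,0.1372,0.1578,-0.3476,-0.2301,0.2242,-6.9222,0.3158
67,1.1999,0.1462,0.1312,0.1583,-0.3479,-0.2303,0.2235,-6.9202,0.3159
68,1.2018,0.1486,0.1255,0.1587,-0.3482,-0.2305,0.2228,-6.9182,0.3161
69,1.2037,0.1510,0.1201,0.1591,-0.3485,-0.2307,0.2221,-6.9164,0.3163
70,1.2054,0.1534,0.1150,0.1594,-0.3487,-0.2308,0.2215,-6.9147,0.3165
71,1.2071,0.1558,0.1101,0.1598,-0.3490,-0.2310,0.2209,-6.9131,0.3168
72,1.2087,0.1582,0.1055,0.1601,-0.3492,-0.2311,0.2203,-6.9116,0.3171
73,1.2103,0.1606,0.1011,0.1604,-0.3495,-0.2312,0.2198,-6.9101,0.3174
74,1.2118,0.1630,0.0970,0.1607,-0.3497,-0.2313,0.2192,,
# final ee position (m): -0.3497 -0.2313 0.2192


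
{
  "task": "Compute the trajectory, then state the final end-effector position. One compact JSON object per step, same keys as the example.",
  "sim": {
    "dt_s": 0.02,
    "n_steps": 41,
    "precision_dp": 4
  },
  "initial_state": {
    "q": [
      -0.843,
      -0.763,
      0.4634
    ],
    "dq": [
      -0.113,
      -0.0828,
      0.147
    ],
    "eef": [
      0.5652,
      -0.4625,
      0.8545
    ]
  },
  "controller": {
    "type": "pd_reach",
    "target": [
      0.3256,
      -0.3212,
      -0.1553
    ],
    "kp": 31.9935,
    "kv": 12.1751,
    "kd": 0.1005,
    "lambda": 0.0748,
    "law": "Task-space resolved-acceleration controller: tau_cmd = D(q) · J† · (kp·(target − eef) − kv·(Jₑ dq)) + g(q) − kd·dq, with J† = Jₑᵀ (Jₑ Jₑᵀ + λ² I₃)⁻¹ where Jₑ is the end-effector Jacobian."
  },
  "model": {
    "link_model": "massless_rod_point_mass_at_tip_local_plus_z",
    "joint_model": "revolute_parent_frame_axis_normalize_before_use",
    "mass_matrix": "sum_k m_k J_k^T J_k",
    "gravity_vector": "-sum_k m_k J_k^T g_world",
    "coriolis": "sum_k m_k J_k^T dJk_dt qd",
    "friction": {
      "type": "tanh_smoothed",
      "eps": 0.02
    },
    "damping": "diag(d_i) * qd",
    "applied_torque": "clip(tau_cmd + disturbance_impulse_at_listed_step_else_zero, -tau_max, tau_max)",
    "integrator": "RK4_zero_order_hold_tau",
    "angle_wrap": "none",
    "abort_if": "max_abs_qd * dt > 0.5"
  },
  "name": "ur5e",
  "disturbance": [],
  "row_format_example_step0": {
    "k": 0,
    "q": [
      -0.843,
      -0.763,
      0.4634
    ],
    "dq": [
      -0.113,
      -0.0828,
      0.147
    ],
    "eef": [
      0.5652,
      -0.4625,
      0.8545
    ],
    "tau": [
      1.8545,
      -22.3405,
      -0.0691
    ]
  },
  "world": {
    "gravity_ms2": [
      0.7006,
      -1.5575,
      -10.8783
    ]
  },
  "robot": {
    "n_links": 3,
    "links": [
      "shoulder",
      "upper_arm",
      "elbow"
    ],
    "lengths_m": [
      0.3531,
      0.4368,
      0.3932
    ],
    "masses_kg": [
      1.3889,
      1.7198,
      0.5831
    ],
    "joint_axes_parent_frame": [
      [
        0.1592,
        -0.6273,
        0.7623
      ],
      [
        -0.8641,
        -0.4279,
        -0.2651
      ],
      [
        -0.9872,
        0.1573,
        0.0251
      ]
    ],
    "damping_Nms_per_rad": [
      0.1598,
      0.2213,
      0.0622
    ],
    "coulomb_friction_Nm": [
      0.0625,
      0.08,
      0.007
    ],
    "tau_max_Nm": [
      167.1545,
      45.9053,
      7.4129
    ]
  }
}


{"k":1,"q":[-0.8337,-0.7854,0.4945],"dq":[1.0409,-2.1515,2.9168],"eef":[0.5652,-0.4633,0.8485],"tau":[2.79,-16.2143,-0.1533]}
{"k":2,"q":[-0.8035,-0.8447,0.5715],"dq":[2.0043,-3.7788,4.7139],"eef":[0.5629,-0.4641,0.834],"tau":[2.5378,-10.3611,-0.0169]}
{"k":3,"q":[-0.7568,-0.932,0.6748],"dq":[2.6881,-4.9561,5.5482],"eef":[0.5573,-0.4644,0.8127],"tau":[2.2701,-4.8367,0.2246]}
{"k":4,"q":[-0.6999,-1.0384,0.787],"dq":[2.9892,-5.6816,5.6263],"eef":[0.5489,-0.4645,0.7858],"tau":[2.664,0.0172,0.4961]}
{"k":5,"q":[-0.6411,-1.1553,0.8963],"dq":[2.8562,-6.0079,5.3005],"eef":[0.5396,-0.4648,0.7538],"tau":[3.7291,4.0257,0.7803]}
{"k":6,"q":[-0.5884,-1.276,0.9979],"dq":[2.3749,-6.0485,4.8857],"eef":[0.5312,-0.4653,0.7177],"tau":[5.1542,7.1749,1.0769]}
{"k":7,"q":[-0.5468,-1.3959,1.0916],"dq":[1.7812,-5.9466,4.5007],"eef":[0.5245,-0.4657,0.6784],"tau":[6.5165,9.5419,1.3694]}
{"k":8,"q":[-0.5164,-1.5133,1.1776],"dq":[1.2698,-5.7961,4.1171],"eef":[0.5188,-0.4655,0.637],"tau":[7.1044,11.3838,1.632]}
{"k":9,"q":[-0.4956,-1.6272,1.2562],"dq":[0.825,-5.5991,3.7375],"eef":[0.5135,-0.4648,0.5949],"tau":[6.2747,12.9099,1.8458]}
{"k":10,"q":[-0.4844,-1.7363,1.328],"dq":[0.318,-5.3263,3.4376],"eef":[0.5081,-0.4635,0.5529],"tau":[5.6172,13.6816,2.0244]}
{"k":11,"q":[-0.483,-1.8399,1.3943],"dq":[-0.1533,-5.034,3.1763],"eef":[0.502,-0.4619,0.5117],"tau":[6.0054,13.6856,2.1799]}
{"k":12,"q":[-0.4894,-1.938,1.4548],"dq":[-0.4632,-4.7729,2.8727],"eef":[0.4949,-0.4603,0.4719],"tau":[6.6756,13.3215,2.3131]}
{"k":13,"q":[-0.5005,-2.0311,1.509],"dq":[-0.6369,-4.5407,2.5356],"eef":[0.487,-0.4586,0.4336],"tau":[7.1887,12.8214,2.4268]}
{"k":14,"q":[-0.5141,-2.1198,1.5563],"dq":[-0.721,-4.3255,2.1896],"eef":[0.4785,-0.4569,0.3969],"tau":[7.4542,12.2745,2.5259]}
{"k":15,"q":[-0.5289,-2.2043,1.5968],"dq":[-0.7532,-4.1183,1.8563],"eef":[0.4698,-0.455,0.3619],"tau":[7.5092,11.7138,2.6135]}
{"k":16,"q":[-0.544,-2.2847,1.6308],"dq":[-0.7575,-3.914,1.5483],"eef":[0.4611,-0.4527,0.3286],"tau":[7.4174,11.1506,2.6915]}
{"k":17,"q":[-0.5591,-2.361,1.6591],"dq":[-0.7472,-3.7105,1.2713],"eef":[0.4525,-0.4501,0.2969],"tau":[7.2359,10.5876,2.7605]}
{"k":18,"q":[-0.5739,-2.4332,1.6821],"dq":[-0.7294,-3.5074,1.0265],"eef":[0.4442,-0.4471,0.2668],"tau":[7.0081,10.0251,2.8208]}
{"k":19,"q":[-0.5884,-2.5014,1.7005],"dq":[-0.7076,-3.3052,0.8129],"eef":[0.4363,-0.4437,0.2383],"tau":[6.7635,9.4637,2.8724]}
{"k":20,"q":[-0.6023,-2.5655,1.715],"dq":[-0.6833,-3.1049,0.6281],"eef":[0.4287,-0.44,0.2114],"tau":[6.5214,8.9044,2.9153]}
{"k":21,"q":[-0.6158,-2.6257,1.726],"dq":[-0.657,-2.9076,0.4694],"eef":[0.4216,-0.4359,0.1859],"tau":[6.2935,8.3493,2.9495]}
{"k":22,"q":[-0.6287,-2.682,1.7341],"dq":[-0.6292,-2.7146,0.3339],"eef":[0.4149,-0.4315,0.162],"tau":[6.0865,7.8011,2.9754]}
{"k":23,"q":[-0.641,-2.7345,1.7396],"dq":[-0.6,-2.5269,0.2191],"eef":[0.4087,-0.4269,0.1396],"tau":[5.9036,7.2628,2.9932]}
{"k":24,"q":[-0.6528,-2.7832,1.7431],"dq":[-0.5697,-2.3456,0.1224],"eef":[0.4029,-0.4222,0.1186],"tau":[5.7459,6.7375,3.0037]}
{"k":25,"q":[-0.6639,-2.8284,1.7448],"dq":[-0.5386,-2.1716,0.0417],"eef":[0.3975,-0.4173,0.099],"tau":[5.6134,6.2281,3.0073]}
{"k":26,"q":[-0.6744,-2.8703,1.745],"dq":[-0.5074,-2.0059,-0.0237],"eef":[0.3926,-0.4124,0.0807],"tau":[5.5048,5.7369,3.0039]}
{"k":27,"q":[-0.6843,-2.9088,1.744],"dq":[-0.4769,-1.8492,-0.0746],"eef":[0.388,-0.4075,0.0637],"tau":[5.4186,5.2657,2.9931]}
{"k":28,"q":[-0.6935,-2.9444,1.7422],"dq":[-0.4468,-1.7015,-0.1159],"eef":[0.3839,-0.4026,0.0479],"tau":[5.3528,4.8166,2.9787]}
{"k":29,"q":[-0.7022,-2.9771,1.7395],"dq":[-0.4174,-1.5628,-0.1489],"eef":[0.3801,-0.3978,0.0333],"tau":[5.3052,4.3908,2.9615]}
{"k":30,"q":[-0.7103,-3.0071,1.7363],"dq":[-0.3892,-1.4334,-0.1745],"eef":[0.3766,-0.3932,0.0198],"tau":[5.2736,3.9892,2.9421]}
{"k":31,"q":[-0.7178,-3.0345,1.7327],"dq":[-0.3623,-1.3131,-0.1939],"eef":[0.3735,-0.3887,0.0073],"tau":[5.2555,3.6121,2.9211]}
{"k":32,"q":[-0.7248,-3.0597,1.7287],"dq":[-0.3371,-1.2017,-0.2078],"eef":[0.3706,-0.3843,-0.0043],"tau":[5.249,3.2595,2.899]}
{"k":33,"q":[-0.7314,-3.0827,1.7244],"dq":[-0.3136,-1.0991,-0.2173],"eef":[0.368,-0.3802,-0.015],"tau":[5.252,2.931,2.8764]}
{"k":34,"q":[-0.7374,-3.1038,1.7201],"dq":[-0.2918,-1.0047,-0.2228],"eef":[0.3657,-0.3762,-0.0249],"tau":[5.2626,2.6258,2.8535]}
{"k":35,"q":[-0.7431,-3.1231,1.7156],"dq":[-0.2718,-0.9182,-0.2252],"eef":[0.3635,-0.3725,-0.034],"tau":[5.2793,2.3433,2.8307]}
{"k":36,"q":[-0.7483,-3.1406,1.7111],"dq":[-0.2534,-0.8392,-0.225],"eef":[0.3616,-0.369,-0.0424],"tau":[5.3006,2.0822,2.8084]}
{"k":37,"q":[-0.7533,-3.1567,1.7066],"dq":[-0.2367,-0.767,-0.2227],"eef":[0.3598,-0.3657,-0.0502],"tau":[5.3253,1.8417,2.7866]}
{"k":38,"q":[-0.7578,-3.1714,1.7022],"dq":[-0.2214,-0.7013,-0.2186],"eef":[0.3582,-0.3626,-0.0574],"tau":[5.3522,1.6204,2.7656]}
{"k":39,"q":[-0.7621,-3.1849,1.6979],"dq":[-0.2074,-0.6415,-0.2133],"eef":[0.3567,-0.3597,-0.064],"tau":[5.3805,1.4172,2.7455]}
{"k":40,"q":[-0.7662,-3.1972,1.6937],"dq":[-0.1947,-0.5872,-0.207],"eef":[0.3553,-0.357,-0.0702],"tau":[5.4095,1.2308,2.7263]}
{"k":41,"q":[-0.77,-3.2084,1.6897],"dq":[-0.183,-0.5378,-0.1999],"eef":[0.354,-0.3544,-0.0759]}
{"summary": "final eef position (m): 0.3540 -0.3544 -0.0759"}


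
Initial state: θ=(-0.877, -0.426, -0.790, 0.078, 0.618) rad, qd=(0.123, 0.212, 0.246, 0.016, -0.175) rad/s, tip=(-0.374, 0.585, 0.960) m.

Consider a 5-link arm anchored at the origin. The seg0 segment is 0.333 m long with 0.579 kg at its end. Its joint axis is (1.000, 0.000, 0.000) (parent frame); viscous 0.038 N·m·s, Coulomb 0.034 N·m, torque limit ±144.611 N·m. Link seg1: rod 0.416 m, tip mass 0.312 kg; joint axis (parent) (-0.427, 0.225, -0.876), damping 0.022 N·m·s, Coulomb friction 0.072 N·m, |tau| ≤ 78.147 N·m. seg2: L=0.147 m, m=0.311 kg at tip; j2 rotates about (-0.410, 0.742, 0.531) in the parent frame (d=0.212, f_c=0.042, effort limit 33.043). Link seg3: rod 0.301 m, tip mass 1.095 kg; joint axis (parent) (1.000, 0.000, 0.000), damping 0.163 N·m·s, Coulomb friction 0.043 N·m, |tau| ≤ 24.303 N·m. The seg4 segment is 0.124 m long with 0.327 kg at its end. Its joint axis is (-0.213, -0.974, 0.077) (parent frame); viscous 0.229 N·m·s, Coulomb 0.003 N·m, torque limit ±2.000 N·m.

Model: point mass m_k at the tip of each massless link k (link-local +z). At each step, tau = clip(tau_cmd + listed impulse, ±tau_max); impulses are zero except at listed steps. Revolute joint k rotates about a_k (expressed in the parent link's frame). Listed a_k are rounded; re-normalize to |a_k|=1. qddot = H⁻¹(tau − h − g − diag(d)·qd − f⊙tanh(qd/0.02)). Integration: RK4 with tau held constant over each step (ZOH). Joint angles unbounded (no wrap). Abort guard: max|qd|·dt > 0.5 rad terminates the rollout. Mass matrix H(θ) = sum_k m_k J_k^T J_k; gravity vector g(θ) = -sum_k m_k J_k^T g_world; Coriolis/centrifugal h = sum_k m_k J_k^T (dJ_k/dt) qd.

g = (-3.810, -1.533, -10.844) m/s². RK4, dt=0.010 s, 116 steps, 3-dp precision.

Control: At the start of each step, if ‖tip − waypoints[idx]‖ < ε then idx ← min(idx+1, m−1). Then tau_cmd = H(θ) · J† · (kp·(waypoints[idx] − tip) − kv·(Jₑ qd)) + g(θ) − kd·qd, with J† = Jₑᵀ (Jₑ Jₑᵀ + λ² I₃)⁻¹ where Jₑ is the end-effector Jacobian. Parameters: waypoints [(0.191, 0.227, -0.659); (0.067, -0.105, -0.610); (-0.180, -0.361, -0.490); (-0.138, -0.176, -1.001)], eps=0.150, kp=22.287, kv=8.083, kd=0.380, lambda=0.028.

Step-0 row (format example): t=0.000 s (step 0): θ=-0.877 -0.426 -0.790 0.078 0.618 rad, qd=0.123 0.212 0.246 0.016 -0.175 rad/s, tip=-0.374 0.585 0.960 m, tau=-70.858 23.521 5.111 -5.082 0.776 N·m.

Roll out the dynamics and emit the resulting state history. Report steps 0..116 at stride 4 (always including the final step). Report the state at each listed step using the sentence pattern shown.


t=0.040 s (step 4): θ=-0.959 -0.499 -0.812 0.155 0.627 rad, qd=-3.669 -3.072 -1.436 3.311 0.050 rad/s, tip=-0.363 0.585 0.938 m, tau=-34.812 11.505 3.476 -2.244 0.367 N·m.
t=0.080 s (step 8): θ=-1.131 -0.624 -0.898 0.310 0.628 rad, qd=-4.666 -2.937 -2.652 4.200 0.025 rad/s, tip=-0.335 0.586 0.872 m, tau=-5.570 -0.094 1.811 0.965 0.076 N·m.
t=0.120 s (step 12): θ=-1.320 -0.728 -1.010 0.479 0.630 rad, qd=-4.714 -2.243 -2.837 4.179 0.099 rad/s, tip=-0.299 0.591 0.775 m, tau=9.524 -6.121 1.212 2.037 -0.168 N·m.
t=0.160 s (step 16): θ=-1.506 -0.806 -1.119 0.641 0.635 rad, qd=-4.559 -1.702 -2.554 3.919 0.136 rad/s, tip=-0.259 0.597 0.663 m, tau=17.064 -8.780 1.179 1.873 -0.320 N·m.
t=0.200 s (step 20): θ=-1.685 -0.866 -1.212 0.791 0.640 rad, qd=-4.371 -1.310 -2.101 3.607 0.146 rad/s, tip=-0.220 0.600 0.546 m, tau=20.763 -9.704 1.293 1.220 -0.406 N·m.
t=0.240 s (step 24): θ=-1.856 -0.913 -1.286 0.928 0.646 rad, qd=-4.187 -1.011 -1.585 3.288 0.143 rad/s, tip=-0.182 0.599 0.429 m, tau=22.364 -9.761 1.312 0.479 -0.447 N·m.
t=0.280 s (step 28): θ=-2.020 -0.948 -1.339 1.053 0.651 rad, qd=-4.013 -0.775 -1.049 2.968 0.129 rad/s, tip=-0.147 0.594 0.317 m, tau=22.754 -9.415 1.139 -0.161 -0.456 N·m.
t=0.320 s (step 32): θ=-2.177 -0.976 -1.371 1.165 0.656 rad, qd=-3.849 -0.589 -0.519 2.642 0.106 rad/s, tip=-0.114 0.586 0.213 m, tau=22.426 -8.922 0.761 -0.621 -0.443 N·m.
t=0.360 s (step 36): θ=-2.328 -0.996 -1.381 1.264 0.660 rad, qd=-3.690 -0.449 -0.020 2.300 0.074 rad/s, tip=-0.084 0.574 0.116 m, tau=21.688 -8.423 0.217 -0.878 -0.415 N·m.
t=0.400 s (step 40): θ=-2.473 -1.013 -1.374 1.348 0.662 rad, qd=-3.541 -0.379 0.393 1.902 0.031 rad/s, tip=-0.056 0.561 0.028 m, tau=20.717 -7.989 -0.405 -0.920 -0.379 N·m.
t=0.440 s (step 44): θ=-2.611 -1.027 -1.351 1.416 0.662 rad, qd=-3.373 -0.321 0.750 1.522 -0.002 rad/s, tip=-0.032 0.545 -0.053 m, tau=19.712 -7.672 -1.086 -0.802 -0.344 N·m.
t=0.480 s (step 48): θ=-2.742 -1.039 -1.315 1.469 0.662 rad, qd=-3.190 -0.291 1.009 1.136 -0.031 rad/s, tip=-0.009 0.529 -0.128 m, tau=18.730 -7.465 -1.768 -0.528 -0.310 N·m.
t=0.520 s (step 52): θ=-2.866 -1.051 -1.272 1.507 0.660 rad, qd=-2.987 -0.279 1.162 0.764 -0.056 rad/s, tip=0.010 0.511 -0.196 m, tau=17.802 -7.352 -2.413 -0.130 -0.278 N·m.
t=0.560 s (step 56): θ=-2.981 -1.062 -1.224 1.531 0.657 rad, qd=-2.761 -0.272 1.216 0.431 -0.071 rad/s, tip=0.028 0.492 -0.258 m, tau=16.922 -7.305 -2.991 0.352 -0.251 N·m.
t=0.600 s (step 60): θ=-3.087 -1.072 -1.176 1.542 0.654 rad, qd=-2.515 -0.265 1.193 0.161 -0.078 rad/s, tip=0.043 0.472 -0.316 m, tau=16.058 -7.294 -3.487 0.875 -0.229 N·m.
t=0.640 s (step 64): θ=-3.182 -1.083 -1.129 1.545 0.651 rad, qd=-2.250 -0.241 1.135 -0.013 -0.076 rad/s, tip=0.057 0.451 -0.368 m, tau=15.190 -7.291 -3.895 1.381 -0.212 N·m.
t=0.680 s (step 68): θ=-3.266 -1.091 -1.085 1.543 0.648 rad, qd=-1.970 -0.196 1.073 -0.082 -0.072 rad/s, tip=0.070 0.429 -0.416 m, tau=14.289 -7.264 -4.206 1.822 -0.196 N·m.
t=0.720 s (step 72): θ=-3.340 -1.099 -1.044 1.538 0.645 rad, qd=-1.712 -0.179 0.971 -0.142 -0.066 rad/s, tip=0.081 0.406 -0.457 m, tau=13.291 -7.194 -4.408 2.240 -0.184 N·m.
t=0.760 s (step 76): θ=-3.404 -1.106 -1.007 1.532 0.643 rad, qd=-1.473 -0.167 0.862 -0.168 -0.059 rad/s, tip=0.091 0.384 -0.494 m, tau=12.251 -7.092 -4.523 2.600 -0.173 N·m.
t=0.800 s (step 80): θ=-3.458 -1.112 -0.975 1.525 0.641 rad, qd=-1.255 -0.157 0.757 -0.168 -0.052 rad/s, tip=0.100 0.363 -0.525 m, tau=11.201 -6.967 -4.566 2.898 -0.164 N·m.
t=0.840 s (step 84): θ=-3.504 -1.118 -0.946 1.519 0.639 rad, qd=-1.060 -0.149 0.660 -0.151 -0.046 rad/s, tip=0.109 0.342 -0.551 m, tau=10.168 -6.827 -4.555 3.139 -0.157 N·m.
t=0.880 s (step 88): θ=-3.543 -1.124 -0.922 1.513 0.637 rad, qd=-0.889 -0.142 0.571 -0.126 -0.040 rad/s, tip=0.116 0.324 -0.572 m, tau=9.181 -6.682 -4.504 3.329 -0.151 N·m.
t=0.920 s (step 92): θ=-3.580 -1.128 -0.904 1.512 0.636 rad, qd=-0.988 -0.052 0.278 0.053 -0.017 rad/s, tip=0.122 0.305 -0.589 m, tau=0.209 -4.734 -4.929 5.208 -0.038 N·m.
t=0.960 s (step 96): θ=-3.622 -1.129 -0.898 1.516 0.636 rad, qd=-1.118 0.020 0.038 0.163 0.004 rad/s, tip=0.124 0.278 -0.602 m, tau=1.451 -5.083 -4.551 4.771 -0.076 N·m.
t=1.000 s (step 100): θ=-3.668 -1.126 -0.898 1.525 0.636 rad, qd=-1.169 0.098 -0.040 0.263 0.018 rad/s, tip=0.124 0.248 -0.612 m, tau=2.173 -5.293 -4.347 4.474 -0.101 N·m.
t=1.040 s (step 104): θ=-3.715 -1.121 -0.901 1.536 0.637 rad, qd=-1.177 0.152 -0.069 0.297 0.020 rad/s, tip=0.122 0.217 -0.620 m, tau=2.448 -5.404 -4.209 4.315 -0.116 N·m.
t=1.080 s (step 108): θ=-3.762 -1.114 -0.904 1.548 0.638 rad, qd=-1.154 0.186 -0.078 0.287 0.021 rad/s, tip=0.119 0.185 -0.626 m, tau=2.399 -5.444 -4.102 4.252 -0.125 N·m.
t=1.120 s (step 112): θ=-3.807 -1.106 -0.907 1.559 0.639 rad, qd=-1.109 0.206 -0.074 0.259 0.021 rad/s, tip=0.116 0.153 -0.630 m, tau=2.126 -5.431 -4.013 4.250 -0.132 N·m.
t=1.160 s (step 116): θ=-3.850 -1.098 -0.909 1.568 0.639 rad, qd=-1.046 0.215 -0.066 0.223 0.020 rad/s, tip=0.113 0.124 -0.634 m.


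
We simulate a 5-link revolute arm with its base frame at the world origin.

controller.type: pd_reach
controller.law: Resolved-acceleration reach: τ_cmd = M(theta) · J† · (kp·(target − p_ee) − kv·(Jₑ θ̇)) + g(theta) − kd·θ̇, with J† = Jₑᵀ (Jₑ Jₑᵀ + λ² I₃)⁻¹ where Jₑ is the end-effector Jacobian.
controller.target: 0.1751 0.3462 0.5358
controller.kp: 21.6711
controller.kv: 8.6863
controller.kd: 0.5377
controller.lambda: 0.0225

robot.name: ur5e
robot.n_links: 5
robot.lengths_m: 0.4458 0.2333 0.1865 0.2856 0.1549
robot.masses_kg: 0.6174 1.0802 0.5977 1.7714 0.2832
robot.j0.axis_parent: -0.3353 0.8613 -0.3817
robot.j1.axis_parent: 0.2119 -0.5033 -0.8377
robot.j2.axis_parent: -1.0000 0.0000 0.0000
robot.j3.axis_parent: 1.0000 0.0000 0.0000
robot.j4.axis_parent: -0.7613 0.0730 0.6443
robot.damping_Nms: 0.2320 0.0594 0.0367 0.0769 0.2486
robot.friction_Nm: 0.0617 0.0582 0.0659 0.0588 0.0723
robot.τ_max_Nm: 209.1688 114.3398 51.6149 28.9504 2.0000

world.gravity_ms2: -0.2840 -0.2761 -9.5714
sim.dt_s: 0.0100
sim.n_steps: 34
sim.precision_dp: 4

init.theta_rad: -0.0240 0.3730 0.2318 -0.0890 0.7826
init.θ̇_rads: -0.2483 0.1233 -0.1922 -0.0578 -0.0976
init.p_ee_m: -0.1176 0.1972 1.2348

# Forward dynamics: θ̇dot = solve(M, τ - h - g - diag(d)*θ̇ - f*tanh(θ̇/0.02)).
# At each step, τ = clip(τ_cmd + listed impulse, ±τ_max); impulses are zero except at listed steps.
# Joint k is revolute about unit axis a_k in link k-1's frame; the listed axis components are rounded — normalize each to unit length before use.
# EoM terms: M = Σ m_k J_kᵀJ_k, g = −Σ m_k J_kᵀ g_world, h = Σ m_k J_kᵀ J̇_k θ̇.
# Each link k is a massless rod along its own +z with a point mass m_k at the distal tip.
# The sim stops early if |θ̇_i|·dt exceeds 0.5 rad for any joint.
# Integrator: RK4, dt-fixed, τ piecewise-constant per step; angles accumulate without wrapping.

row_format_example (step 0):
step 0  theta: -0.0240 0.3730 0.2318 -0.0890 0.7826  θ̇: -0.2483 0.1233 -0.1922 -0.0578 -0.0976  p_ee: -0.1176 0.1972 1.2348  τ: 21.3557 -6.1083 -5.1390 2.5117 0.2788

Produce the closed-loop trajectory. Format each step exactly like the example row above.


step 1  theta: -0.0260 0.3739 0.2264 -0.0929 0.7895  θ̇: -0.1442 0.0568 -0.9112 -0.7730 1.1875  p_ee: -0.1206 0.1952 1.2345  τ: 20.2388 -5.8261 -4.3507 2.7160 -0.4358
step 2  theta: -0.0272 0.3735 0.2154 -0.1025 0.7964  θ̇: -0.0940 -0.1048 -1.2741 -1.1187 0.3343  p_ee: -0.1228 0.1928 1.2342  τ: 18.7888 -5.4256 -3.5663 2.5223 0.0615
step 3  theta: -0.0278 0.3720 0.2028 -0.1118 0.8046  θ̇: -0.0343 -0.2033 -1.2655 -0.7882 1.1671  p_ee: -0.1245 0.1899 1.2342  τ: 18.5128 -5.3500 -3.0760 2.0795 -0.3874
step 4  theta: -0.0279 0.3695 0.1889 -0.1210 0.8116  θ̇: 0.0185 -0.2764 -1.5129 -1.0137 0.3552  p_ee: -0.1257 0.1865 1.2346  τ: 17.2413 -5.0555 -2.4651 1.8893 0.0839
step 5  theta: -0.0275 0.3663 0.1741 -0.1293 0.8195  θ̇: 0.0677 -0.3493 -1.4691 -0.6996 1.1054  p_ee: -0.1263 0.1826 1.2351  τ: 17.0496 -5.0294 -2.1075 1.5228 -0.3228
step 6  theta: -0.0266 0.3625 0.1583 -0.1375 0.8263  θ̇: 0.1123 -0.3974 -1.6729 -0.9072 0.3708  p_ee: -0.1265 0.1784 1.2360  τ: 15.8929 -4.7789 -1.6228 1.3887 0.1014
step 7  theta: -0.0253 0.3583 0.1419 -0.1450 0.8340  θ̇: 0.1553 -0.4439 -1.6208 -0.6344 1.0497  p_ee: -0.1263 0.1739 1.2369  τ: 15.6983 -4.7716 -1.3540 1.0947 -0.2686
step 8  theta: -0.0236 0.3536 0.1248 -0.1524 0.8406  θ̇: 0.1934 -0.4741 -1.7897 -0.8241 0.3896  p_ee: -0.1256 0.1690 1.2380  τ: 14.6151 -4.5429 -0.9626 0.9995 0.1112
step 9  theta: -0.0215 0.3487 0.1073 -0.1593 0.8480  θ̇: 0.2286 -0.5101 -1.7319 -0.5860 0.9984  p_ee: -0.1245 0.1640 1.2392  τ: 14.4092 -4.5360 -0.7560 0.7591 -0.2219
step 10  theta: -0.0190 0.3434 0.0893 -0.1661 0.8546  θ̇: 0.2602 -0.5299 -1.8720 -0.7584 0.4096  p_ee: -0.1230 0.1588 1.2405  τ: 13.3926 -4.3168 -0.4341 0.6910 0.1158
step 11  theta: -0.0163 0.3380 0.0709 -0.1725 0.8619  θ̇: 0.2889 -0.5579 -1.8126 -0.5527 0.9515  p_ee: -0.1212 0.1534 1.2418  τ: 13.1719 -4.3022 -0.2691 0.4917 -0.1816
step 12  theta: -0.0133 0.3323 0.0522 -0.1789 0.8683  θ̇: 0.3156 -0.5684 -1.9290 -0.7081 0.4300  p_ee: -0.1190 0.1478 1.2431  τ: 12.2213 -4.0876 0.0017 0.4413 0.1168
step 13  theta: -0.0100 0.3265 0.0332 -0.1850 0.8754  θ̇: 0.3397 -0.5875 -1.8707 -0.5314 0.9088  p_ee: -0.1164 0.1422 1.2445  τ: 11.9886 -4.0623 0.1400 0.2735 -0.1466
step 14  theta: -0.0065 0.3206 0.0140 -0.1911 0.8818  θ̇: 0.3630 -0.5886 -1.9671 -0.6700 0.4499  p_ee: -0.1136 0.1365 1.2458  τ: 11.1065 -3.8508 0.3736 0.2335 0.1155
step 15  theta: -0.0028 0.3146 -0.0053 -0.1969 0.8888  θ̇: 0.3841 -0.5978 -1.9119 -0.5193 0.8698  p_ee: -0.1104 0.1307 1.2471  τ: 10.8665 -3.8144 0.4961 0.0894 -0.1159
step 16  theta: 0.0011 0.3086 -0.0248 -0.2028 0.8952  θ̇: 0.4056 -0.5892 -1.9915 -0.6415 0.4687  p_ee: -0.1069 0.1248 1.2484  τ: 10.0548 -3.6061 0.7028 0.0548 0.1130
step 17  theta: 0.0053 0.3027 -0.0444 -0.2085 0.9020  θ̇: 0.4254 -0.5877 -1.9405 -0.5135 0.8342  p_ee: -0.1032 0.1190 1.2495  τ: 9.8120 -3.5587 0.8166 -0.0713 -0.0888
step 18  theta: 0.0096 0.2969 -0.0642 -0.2142 0.9083  θ̇: 0.4462 -0.5692 -2.0060 -0.6201 0.4857  p_ee: -0.0992 0.1131 1.2507  τ: 9.0703 -3.3540 1.0040 -0.1041 0.1099
step 19  theta: 0.0142 0.2913 -0.0840 -0.2198 0.9150  θ̇: 0.4661 -0.5565 -1.9598 -0.5119 0.8015  p_ee: -0.0950 0.1072 1.2517  τ: 8.8274 -3.2959 1.1139 -0.2163 -0.0646
step 20  theta: 0.0190 0.2858 -0.1039 -0.2254 0.9213  θ̇: 0.4875 -0.5281 -2.0136 -0.6038 0.5006  p_ee: -0.0905 0.1013 1.2527  τ: 8.1535 -3.0947 1.2871 -0.2497 0.1067
step 21  theta: 0.0239 0.2806 -0.1237 -0.2309 0.9279  θ̇: 0.5085 -0.5041 -1.9726 -0.5126 0.7714  p_ee: -0.0858 0.0954 1.2535  τ: 7.9123 -3.0259 1.3959 -0.3512 -0.0430
step 22  theta: 0.0291 0.2758 -0.1437 -0.2364 0.9341  θ̇: 0.5315 -0.4657 -2.0167 -0.5907 0.5133  p_ee: -0.0809 0.0895 1.2543  τ: 7.3027 -2.8278 1.5589 -0.3864 0.1040
step 23  theta: 0.0346 0.2713 -0.1636 -0.2419 0.9405  θ̇: 0.5548 -0.4303 -1.9812 -0.5141 0.7435  p_ee: -0.0759 0.0836 1.2549  τ: 7.0649 -2.7479 1.6686 -0.4795 -0.0234
step 24  theta: 0.0402 0.2672 -0.1836 -0.2474 0.9467  θ̇: 0.5805 -0.3817 -2.0175 -0.5795 0.5235  p_ee: -0.0706 0.0778 1.2554  τ: 6.5165 -2.5519 1.8242 -0.5175 0.1018
step 25  theta: 0.0462 0.2636 -0.2036 -0.2528 0.9531  θ̇: 0.6070 -0.3346 -1.9873 -0.5148 0.7176  p_ee: -0.0652 0.0721 1.2559  τ: 6.2849 -2.4604 1.9360 -0.6044 -0.0056
step 26  theta: 0.0524 0.2606 -0.2237 -0.2582 0.9592  θ̇: 0.6363 -0.2753 -2.0175 -0.5683 0.5311  p_ee: -0.0597 0.0663 1.2561  τ: 5.7961 -2.2653 2.0869 -0.6459 0.1004
step 27  theta: 0.0589 0.2581 -0.2437 -0.2636 0.9654  θ̇: 0.6673 -0.2161 -1.9928 -0.5132 0.6933  p_ee: -0.0540 0.0607 1.2563  τ: 5.5762 -2.1615 2.2023 -0.7285 0.0106
step 28  theta: 0.0657 0.2563 -0.2637 -0.2690 0.9715  θ̇: 0.7015 -0.1454 -2.0185 -0.5552 0.5361  p_ee: -0.0483 0.0551 1.2563  τ: 5.1490 -1.9659 2.3512 -0.7744 0.0999
step 29  theta: 0.0729 0.2552 -0.2838 -0.2742 0.9776  θ̇: 0.7382 -0.0731 -1.9994 -0.5070 0.6700  p_ee: -0.0424 0.0496 1.2562  τ: 4.9506 -1.8493 2.4722 -0.8549 0.0256
step 30  theta: 0.0805 0.2549 -0.3039 -0.2795 0.9835  θ̇: 0.7773 0.0066 -2.0215 -0.5375 0.5389  p_ee: -0.0364 0.0441 1.2560  τ: 4.5931 -1.6502 2.6216 -0.9067 0.1000
step 31  theta: 0.0884 0.2553 -0.3240 -0.2846 0.9896  θ̇: 0.8131 0.0726 -2.0038 -0.4927 0.6506  p_ee: -0.0304 0.0387 1.2556  τ: 4.4341 -1.5093 2.7461 -0.9873 0.0380
step 32  theta: 0.0968 0.2564 -0.3442 -0.2896 0.9954  θ̇: 0.8546 0.1530 -2.0233 -0.5145 0.5375  p_ee: -0.0243 0.0334 1.2551  τ: 4.1571 -1.2998 2.8986 -1.0448 0.1019
step 33  theta: 0.1056 0.2584 -0.3643 -0.2945 1.0014  θ̇: 0.9019 0.2424 -2.0143 -0.4729 0.6276  p_ee: -0.0182 0.0282 1.2544  τ: 4.0566 -1.1524 3.0370 -1.1287 0.0516
step 34  theta: 0.1149 0.2613 -0.3846 -0.2993 1.0071  θ̇: 0.9557 0.3457 -2.0354 -0.4820 0.5326  p_ee: -0.0120 0.0231 1.2535
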